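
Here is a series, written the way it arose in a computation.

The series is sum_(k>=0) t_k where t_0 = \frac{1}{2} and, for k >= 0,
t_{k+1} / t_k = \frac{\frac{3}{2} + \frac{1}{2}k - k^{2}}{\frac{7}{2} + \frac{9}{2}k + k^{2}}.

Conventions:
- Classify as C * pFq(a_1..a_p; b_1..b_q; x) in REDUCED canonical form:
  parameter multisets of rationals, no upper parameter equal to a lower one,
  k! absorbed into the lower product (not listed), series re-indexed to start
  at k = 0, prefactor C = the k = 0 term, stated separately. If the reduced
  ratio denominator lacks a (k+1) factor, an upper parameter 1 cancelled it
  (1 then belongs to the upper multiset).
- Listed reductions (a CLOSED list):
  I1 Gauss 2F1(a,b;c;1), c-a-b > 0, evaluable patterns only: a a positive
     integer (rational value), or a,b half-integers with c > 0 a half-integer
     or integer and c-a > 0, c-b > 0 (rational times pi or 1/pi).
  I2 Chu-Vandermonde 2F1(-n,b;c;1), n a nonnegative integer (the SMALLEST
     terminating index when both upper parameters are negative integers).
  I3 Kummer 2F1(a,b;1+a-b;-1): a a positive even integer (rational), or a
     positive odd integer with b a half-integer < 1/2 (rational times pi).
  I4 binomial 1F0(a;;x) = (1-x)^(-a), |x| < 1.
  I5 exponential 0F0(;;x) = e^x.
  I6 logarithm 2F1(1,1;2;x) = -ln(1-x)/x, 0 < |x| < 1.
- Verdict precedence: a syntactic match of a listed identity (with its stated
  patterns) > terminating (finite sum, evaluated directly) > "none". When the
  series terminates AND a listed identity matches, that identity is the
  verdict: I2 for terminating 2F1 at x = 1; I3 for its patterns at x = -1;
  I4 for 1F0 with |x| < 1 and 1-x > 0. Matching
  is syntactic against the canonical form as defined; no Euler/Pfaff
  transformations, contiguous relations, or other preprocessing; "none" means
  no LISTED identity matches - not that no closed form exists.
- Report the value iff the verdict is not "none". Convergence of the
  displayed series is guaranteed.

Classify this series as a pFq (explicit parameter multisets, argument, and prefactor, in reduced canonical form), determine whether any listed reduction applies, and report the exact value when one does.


Prefactor \frac{1}{2}, argument -1: 2F1 with upper {-\frac{3}{2}, 1} over lower {\frac{7}{2}}. Verdict: Kummer's theorem (I3) fires (x = -1; c = \frac{7}{2} equals 1+a-b for upper {-\frac{3}{2}, 1}: listed pattern). Hence: \frac{15}{64} \cdot \pi.

The tell: t_0 = \frac{1}{2} here, and the expanded ratio factors over Q; C = 1/2, roots give parameters.
Term ratio: r(k) = -1 * (k-\frac{3}{2}) (k+1) / [(k+\frac{7}{2}) (k+1)] ; factor over Q: parameters, x = -1, and C = \frac{1}{2}.


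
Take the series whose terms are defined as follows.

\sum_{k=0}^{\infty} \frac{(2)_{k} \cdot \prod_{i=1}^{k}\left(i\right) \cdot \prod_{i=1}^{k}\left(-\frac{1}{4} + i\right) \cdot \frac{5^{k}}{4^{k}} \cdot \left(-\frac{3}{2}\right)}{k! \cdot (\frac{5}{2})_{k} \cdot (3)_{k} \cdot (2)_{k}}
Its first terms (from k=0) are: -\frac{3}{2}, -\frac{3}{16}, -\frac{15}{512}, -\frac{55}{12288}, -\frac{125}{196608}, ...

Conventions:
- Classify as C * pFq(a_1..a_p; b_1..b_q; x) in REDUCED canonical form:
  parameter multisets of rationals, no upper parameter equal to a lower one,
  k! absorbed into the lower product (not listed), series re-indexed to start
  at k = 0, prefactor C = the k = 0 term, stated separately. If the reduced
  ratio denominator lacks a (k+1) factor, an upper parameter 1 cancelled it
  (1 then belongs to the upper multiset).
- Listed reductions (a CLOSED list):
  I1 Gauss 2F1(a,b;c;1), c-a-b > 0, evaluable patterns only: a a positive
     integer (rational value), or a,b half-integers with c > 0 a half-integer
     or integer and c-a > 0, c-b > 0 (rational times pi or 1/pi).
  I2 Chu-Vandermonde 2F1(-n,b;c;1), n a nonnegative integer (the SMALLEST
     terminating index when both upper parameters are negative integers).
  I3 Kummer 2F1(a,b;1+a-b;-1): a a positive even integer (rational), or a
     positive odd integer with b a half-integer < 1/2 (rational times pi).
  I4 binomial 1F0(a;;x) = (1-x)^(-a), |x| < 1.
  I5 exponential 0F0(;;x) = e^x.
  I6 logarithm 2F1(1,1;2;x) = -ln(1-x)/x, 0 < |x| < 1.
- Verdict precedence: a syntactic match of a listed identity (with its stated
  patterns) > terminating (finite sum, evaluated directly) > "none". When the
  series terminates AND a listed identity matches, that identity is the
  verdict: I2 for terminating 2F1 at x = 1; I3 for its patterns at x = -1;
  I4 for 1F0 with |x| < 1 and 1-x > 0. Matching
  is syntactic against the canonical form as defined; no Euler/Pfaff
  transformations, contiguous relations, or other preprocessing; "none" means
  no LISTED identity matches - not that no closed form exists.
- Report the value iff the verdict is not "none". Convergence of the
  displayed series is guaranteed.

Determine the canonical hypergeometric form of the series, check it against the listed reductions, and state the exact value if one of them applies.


The tell: t_0 = -\frac{3}{2} here, and the parameter 2 appears in both the upper and lower lists and cancels.
Step ratio: r(k) = \frac{5}{4} * (k+\frac{3}{4}) (k+1) / [(k+\frac{5}{2}) (k+3) (k+1)] ; factor over Q: parameters, x = \frac{5}{4}, and C = -\frac{3}{2}.

x = \frac{5}{4} here; the reduced form reads 2F2, upper {\frac{3}{4}, 1}, lower {\frac{5}{2}, 3}, C = -\frac{3}{2}. Verdict: none - this 2F2 at x = \frac{5}{4} matches no listed pattern, and upper {\frac{3}{4}, 1} holds no stopper.


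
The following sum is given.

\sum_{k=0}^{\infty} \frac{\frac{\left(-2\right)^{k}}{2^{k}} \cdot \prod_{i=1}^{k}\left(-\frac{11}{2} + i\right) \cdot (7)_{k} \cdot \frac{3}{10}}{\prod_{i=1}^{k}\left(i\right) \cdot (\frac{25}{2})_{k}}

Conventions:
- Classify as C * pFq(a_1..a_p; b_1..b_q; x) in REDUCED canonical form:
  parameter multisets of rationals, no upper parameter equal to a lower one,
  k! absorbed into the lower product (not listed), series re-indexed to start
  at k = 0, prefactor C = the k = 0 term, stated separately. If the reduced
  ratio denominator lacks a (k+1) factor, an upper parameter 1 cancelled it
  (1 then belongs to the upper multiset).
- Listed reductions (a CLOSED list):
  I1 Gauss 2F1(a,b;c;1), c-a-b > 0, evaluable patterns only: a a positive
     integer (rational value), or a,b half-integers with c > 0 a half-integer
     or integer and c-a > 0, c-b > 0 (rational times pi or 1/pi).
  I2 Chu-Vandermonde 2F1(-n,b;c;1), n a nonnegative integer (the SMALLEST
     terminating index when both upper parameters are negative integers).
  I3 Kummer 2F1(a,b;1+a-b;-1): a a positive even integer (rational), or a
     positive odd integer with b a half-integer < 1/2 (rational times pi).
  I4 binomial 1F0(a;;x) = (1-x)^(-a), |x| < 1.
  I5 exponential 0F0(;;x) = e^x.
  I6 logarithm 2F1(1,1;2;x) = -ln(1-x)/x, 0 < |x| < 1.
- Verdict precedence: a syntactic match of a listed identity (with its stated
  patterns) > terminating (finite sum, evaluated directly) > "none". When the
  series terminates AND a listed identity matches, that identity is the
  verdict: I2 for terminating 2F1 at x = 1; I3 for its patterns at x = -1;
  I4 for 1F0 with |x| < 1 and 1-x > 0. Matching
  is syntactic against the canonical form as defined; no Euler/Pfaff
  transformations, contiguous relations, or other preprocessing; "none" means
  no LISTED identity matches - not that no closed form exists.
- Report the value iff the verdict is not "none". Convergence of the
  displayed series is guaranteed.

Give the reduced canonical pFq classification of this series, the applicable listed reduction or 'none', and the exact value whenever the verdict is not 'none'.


Reduced: x = -1, 2F1, upper = {-\frac{9}{2}, 7}, lower = {\frac{25}{2}}, C = \frac{3}{10}. Verdict: this is the Kummer evaluation I3 (x = -1; c = \frac{25}{2} equals 1+a-b for upper {-\frac{9}{2}, 7}: listed pattern). Value: \frac{200783583}{268435456} \cdot \pi.

Key step: with t_0 = \frac{3}{10}, the running product (C = 3/10, x = -1) telescopes to a rising factorial.
Consecutive-term ratio: r(k) = -1 * (k-\frac{9}{2}) (k+7) / [(k+\frac{25}{2}) (k+1)] ; factor over Q: parameters, x = -1, and C = \frac{3}{10}.


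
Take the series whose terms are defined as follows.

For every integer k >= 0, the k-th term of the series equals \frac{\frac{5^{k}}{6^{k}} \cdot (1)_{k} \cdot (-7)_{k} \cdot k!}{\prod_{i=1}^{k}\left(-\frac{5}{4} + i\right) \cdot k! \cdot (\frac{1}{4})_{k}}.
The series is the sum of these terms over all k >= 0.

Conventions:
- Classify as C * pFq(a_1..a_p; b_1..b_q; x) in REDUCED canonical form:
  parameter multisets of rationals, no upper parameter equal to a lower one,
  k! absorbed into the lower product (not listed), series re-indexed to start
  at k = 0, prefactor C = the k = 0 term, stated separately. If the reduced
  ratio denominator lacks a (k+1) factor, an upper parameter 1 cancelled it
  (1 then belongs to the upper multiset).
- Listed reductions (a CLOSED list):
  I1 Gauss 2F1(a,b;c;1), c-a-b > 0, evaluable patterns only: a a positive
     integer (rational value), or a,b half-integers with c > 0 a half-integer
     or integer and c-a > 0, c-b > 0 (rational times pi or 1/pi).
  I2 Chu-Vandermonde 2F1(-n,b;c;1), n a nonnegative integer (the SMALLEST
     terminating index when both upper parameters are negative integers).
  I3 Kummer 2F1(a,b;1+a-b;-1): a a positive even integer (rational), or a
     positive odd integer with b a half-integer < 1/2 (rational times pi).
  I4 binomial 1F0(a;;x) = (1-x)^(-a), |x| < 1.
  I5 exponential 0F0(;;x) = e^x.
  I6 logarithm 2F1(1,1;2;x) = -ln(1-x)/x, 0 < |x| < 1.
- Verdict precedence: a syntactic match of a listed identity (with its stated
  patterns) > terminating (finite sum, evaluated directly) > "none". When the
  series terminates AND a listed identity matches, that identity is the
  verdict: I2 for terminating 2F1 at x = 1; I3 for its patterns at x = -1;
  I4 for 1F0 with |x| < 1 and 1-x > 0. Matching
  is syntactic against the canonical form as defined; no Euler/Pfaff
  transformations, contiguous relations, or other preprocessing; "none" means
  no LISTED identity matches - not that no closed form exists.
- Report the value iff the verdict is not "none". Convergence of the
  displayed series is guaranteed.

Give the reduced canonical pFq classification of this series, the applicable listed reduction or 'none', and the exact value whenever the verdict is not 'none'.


Canonical form: C = 1 times 3F2 with upper {-7, 1, 1}, lower {-\frac{1}{4}, \frac{1}{4}}, x = \frac{5}{6}. Verdict: terminating - the sum ends at index 7 because -7 is a negative integer; exact evaluation follows. Hence: \frac{5627177749}{48790410669}.

The tell: t_0 being 1, the lower running product (C = 1) is a rising factorial.
Adjacent-term ratio: r(k) = \frac{5}{6} * (k-7) (k+1) (k+1) / [(k-\frac{1}{4}) (k+\frac{1}{4}) (k+1)] - poly over poly, x = \frac{5}{6} from leading terms; C = 1 at k = 0.


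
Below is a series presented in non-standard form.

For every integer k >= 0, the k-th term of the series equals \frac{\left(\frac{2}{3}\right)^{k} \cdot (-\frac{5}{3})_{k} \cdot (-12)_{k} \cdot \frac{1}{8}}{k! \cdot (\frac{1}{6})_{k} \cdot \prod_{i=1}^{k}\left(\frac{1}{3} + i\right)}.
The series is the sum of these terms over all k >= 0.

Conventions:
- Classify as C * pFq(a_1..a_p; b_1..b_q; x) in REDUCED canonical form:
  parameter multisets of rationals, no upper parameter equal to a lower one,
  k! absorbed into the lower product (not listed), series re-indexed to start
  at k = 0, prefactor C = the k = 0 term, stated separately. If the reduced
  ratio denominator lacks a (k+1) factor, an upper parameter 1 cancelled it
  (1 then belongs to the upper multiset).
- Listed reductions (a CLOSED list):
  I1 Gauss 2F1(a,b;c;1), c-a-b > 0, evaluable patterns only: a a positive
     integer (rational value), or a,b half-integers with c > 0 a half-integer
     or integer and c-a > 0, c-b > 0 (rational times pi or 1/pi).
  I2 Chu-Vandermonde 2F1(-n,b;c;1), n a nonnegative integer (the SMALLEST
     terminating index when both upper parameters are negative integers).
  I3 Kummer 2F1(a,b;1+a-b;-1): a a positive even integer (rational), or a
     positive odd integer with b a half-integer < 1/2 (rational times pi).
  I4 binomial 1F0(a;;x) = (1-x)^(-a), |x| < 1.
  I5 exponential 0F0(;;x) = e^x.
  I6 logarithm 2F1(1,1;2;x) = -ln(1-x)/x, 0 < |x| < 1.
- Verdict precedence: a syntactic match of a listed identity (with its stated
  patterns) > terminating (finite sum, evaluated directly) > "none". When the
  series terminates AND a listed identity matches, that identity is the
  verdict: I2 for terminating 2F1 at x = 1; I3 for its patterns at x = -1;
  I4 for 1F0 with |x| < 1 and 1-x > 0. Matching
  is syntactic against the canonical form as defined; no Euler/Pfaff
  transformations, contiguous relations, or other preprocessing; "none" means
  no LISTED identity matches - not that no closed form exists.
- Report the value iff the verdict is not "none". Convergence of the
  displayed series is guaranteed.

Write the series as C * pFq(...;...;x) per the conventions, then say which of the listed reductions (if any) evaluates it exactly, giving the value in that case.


The tell: t_0 = \frac{1}{8} here, and the lower running product (C = 1/8) is a rising factorial.
Term ratio: r(k) = \frac{2}{3} * (k-12) (k-\frac{5}{3}) / [(k+\frac{1}{6}) (k+\frac{4}{3}) (k+1)] - rational; roots negated = parameters, x = \frac{2}{3}, C = \frac{1}{8}.

At argument \frac{2}{3}: a 2F2 with upper {-12, -\frac{5}{3}}, lower {\frac{1}{6}, \frac{4}{3}}, scaled by C = \frac{1}{8}. Verdict: terminating. With -12 upstairs the series is a 13-term polynomial sum; evaluated term by term. Hence: \frac{435703274779137751425126123}{31666320756933645417635000}.


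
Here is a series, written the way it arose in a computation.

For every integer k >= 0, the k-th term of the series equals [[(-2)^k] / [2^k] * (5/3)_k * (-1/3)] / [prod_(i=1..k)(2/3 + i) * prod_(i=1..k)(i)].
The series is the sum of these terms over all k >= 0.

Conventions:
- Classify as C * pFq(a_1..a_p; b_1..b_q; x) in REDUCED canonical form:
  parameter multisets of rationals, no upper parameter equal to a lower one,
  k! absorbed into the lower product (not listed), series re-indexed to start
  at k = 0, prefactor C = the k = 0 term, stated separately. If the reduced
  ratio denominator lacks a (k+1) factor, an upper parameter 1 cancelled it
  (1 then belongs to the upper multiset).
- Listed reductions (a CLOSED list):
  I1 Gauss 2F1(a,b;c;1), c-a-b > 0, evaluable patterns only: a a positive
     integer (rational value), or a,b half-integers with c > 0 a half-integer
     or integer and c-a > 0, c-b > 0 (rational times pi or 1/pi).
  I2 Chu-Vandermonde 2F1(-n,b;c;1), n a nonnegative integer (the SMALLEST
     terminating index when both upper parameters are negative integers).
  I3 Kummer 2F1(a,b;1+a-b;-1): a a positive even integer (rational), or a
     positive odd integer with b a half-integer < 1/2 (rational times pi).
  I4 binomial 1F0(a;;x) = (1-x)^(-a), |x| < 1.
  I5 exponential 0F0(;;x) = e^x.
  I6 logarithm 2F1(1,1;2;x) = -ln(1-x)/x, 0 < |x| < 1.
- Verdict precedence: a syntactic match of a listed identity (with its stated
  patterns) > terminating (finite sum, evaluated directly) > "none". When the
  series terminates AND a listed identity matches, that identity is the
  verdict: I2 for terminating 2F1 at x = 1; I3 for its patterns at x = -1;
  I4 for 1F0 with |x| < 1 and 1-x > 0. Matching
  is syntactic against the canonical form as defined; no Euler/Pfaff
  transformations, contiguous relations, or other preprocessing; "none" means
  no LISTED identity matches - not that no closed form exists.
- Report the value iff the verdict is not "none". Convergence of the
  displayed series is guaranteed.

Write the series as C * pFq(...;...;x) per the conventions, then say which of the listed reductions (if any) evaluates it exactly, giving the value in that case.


This is -1/3 * 0F0(-; -; -1) in reduced canonical form. Verdict at x = -1: the I5 exponential reduction matches (the 0F0 exponential series at x = -1). Exact value: (-1/3) * e^(-1).

First insight: t_0 = -1/3 here, and the two k-th powers (C = -1/3, x = -1) combine into one argument.
Adjacent-term ratio: r(k) = (-1) * 1 / [(k+1)] - rational in k. x = (-1); t_0 = -1/3; negate the roots.


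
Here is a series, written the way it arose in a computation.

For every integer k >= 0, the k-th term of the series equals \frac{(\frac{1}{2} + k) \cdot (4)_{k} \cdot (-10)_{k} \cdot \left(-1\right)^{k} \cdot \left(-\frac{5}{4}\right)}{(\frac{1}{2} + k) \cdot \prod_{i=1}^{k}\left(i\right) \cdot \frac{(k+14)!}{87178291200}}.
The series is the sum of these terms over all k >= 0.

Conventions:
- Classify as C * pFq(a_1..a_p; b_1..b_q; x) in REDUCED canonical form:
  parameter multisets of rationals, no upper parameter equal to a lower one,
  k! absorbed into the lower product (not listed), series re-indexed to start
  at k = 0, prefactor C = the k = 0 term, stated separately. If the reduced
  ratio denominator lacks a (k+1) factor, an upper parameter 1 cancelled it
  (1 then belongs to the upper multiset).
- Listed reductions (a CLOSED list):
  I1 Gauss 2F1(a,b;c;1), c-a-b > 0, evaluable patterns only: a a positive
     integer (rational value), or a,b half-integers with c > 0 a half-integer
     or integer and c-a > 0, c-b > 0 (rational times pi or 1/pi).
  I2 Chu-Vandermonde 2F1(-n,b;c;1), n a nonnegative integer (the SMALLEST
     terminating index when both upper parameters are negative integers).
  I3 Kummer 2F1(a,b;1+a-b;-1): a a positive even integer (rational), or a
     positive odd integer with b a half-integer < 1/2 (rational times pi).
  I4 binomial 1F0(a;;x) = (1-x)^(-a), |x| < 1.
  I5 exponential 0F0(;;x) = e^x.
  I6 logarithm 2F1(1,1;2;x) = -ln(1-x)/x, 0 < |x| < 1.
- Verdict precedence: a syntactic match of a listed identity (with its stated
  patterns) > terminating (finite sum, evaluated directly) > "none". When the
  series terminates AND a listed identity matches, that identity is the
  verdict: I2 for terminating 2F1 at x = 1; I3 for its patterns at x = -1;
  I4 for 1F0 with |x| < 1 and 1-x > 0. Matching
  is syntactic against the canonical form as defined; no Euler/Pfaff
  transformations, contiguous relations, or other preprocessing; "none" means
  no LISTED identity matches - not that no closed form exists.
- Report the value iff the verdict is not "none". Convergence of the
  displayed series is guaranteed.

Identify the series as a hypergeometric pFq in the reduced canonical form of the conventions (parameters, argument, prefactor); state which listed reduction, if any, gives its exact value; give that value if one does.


The series (x = -1) is 2F1: upper {-10, 4}, lower {15}, prefactor -\frac{5}{4}. Verdict at x = -1: Kummer's theorem (I3) matches (x = -1; c = 15 equals 1+a-b for upper {-10, 4}: listed pattern). Its exact value is -\frac{455}{24}.

Key observation: with t_0 = -\frac{5}{4}, the denominator's factorial ratio (C = -5/4) is a lower Pochhammer.
Ratio: r(k) = -1 * (k-10) (k+4) / [(k+15) (k+1)] - poly over poly, x = -1 from leading terms; C = -\frac{5}{4} at k = 0.


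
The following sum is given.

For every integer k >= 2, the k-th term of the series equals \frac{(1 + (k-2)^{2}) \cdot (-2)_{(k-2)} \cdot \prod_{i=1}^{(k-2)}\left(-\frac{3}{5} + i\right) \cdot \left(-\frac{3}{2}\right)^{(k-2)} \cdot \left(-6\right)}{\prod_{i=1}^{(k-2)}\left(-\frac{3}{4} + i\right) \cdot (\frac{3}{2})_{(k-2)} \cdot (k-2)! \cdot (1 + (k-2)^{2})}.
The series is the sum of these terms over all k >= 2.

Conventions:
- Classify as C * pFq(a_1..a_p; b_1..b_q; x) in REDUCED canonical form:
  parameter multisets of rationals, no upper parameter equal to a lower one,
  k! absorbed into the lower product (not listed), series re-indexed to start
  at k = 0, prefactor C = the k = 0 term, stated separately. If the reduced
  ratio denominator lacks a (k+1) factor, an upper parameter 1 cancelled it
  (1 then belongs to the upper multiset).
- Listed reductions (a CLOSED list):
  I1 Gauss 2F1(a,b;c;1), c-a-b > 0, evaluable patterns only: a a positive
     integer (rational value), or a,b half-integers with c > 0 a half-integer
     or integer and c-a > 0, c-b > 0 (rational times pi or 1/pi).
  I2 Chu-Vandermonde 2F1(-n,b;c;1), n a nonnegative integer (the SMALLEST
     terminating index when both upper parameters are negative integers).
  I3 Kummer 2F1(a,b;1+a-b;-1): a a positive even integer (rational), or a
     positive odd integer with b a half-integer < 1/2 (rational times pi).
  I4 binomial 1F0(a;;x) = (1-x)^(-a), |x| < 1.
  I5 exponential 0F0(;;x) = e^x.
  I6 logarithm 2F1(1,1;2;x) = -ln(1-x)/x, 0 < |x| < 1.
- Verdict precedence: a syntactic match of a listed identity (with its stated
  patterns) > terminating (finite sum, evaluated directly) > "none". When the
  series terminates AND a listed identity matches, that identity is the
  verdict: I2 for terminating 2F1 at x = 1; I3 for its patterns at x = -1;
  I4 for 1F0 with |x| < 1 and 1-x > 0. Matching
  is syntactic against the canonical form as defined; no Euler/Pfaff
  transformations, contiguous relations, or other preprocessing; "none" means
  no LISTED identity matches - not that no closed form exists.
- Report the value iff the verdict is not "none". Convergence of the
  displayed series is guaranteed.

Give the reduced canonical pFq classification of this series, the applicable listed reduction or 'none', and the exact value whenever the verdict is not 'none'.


The series (x = -\frac{3}{2}) is 2F2: upper {-2, \frac{2}{5}}, lower {\frac{1}{4}, \frac{3}{2}}, prefactor -6. Verdict: terminating - no listed pattern fits, but -2 in the upper list cuts the series at k = 2; direct evaluation. Its exact value is -\frac{19782}{625}.

Key observation: from the first term -6: the running product (prefactor -6) telescopes to a rising factorial.
Ratio: r(k) = -\frac{3}{2} * (k-2) (k+\frac{2}{5}) / [(k+\frac{1}{4}) (k+\frac{3}{2}) (k+1)] - rational in k, leading ratio -\frac{3}{2}; with t_0 = -6, classification follows.


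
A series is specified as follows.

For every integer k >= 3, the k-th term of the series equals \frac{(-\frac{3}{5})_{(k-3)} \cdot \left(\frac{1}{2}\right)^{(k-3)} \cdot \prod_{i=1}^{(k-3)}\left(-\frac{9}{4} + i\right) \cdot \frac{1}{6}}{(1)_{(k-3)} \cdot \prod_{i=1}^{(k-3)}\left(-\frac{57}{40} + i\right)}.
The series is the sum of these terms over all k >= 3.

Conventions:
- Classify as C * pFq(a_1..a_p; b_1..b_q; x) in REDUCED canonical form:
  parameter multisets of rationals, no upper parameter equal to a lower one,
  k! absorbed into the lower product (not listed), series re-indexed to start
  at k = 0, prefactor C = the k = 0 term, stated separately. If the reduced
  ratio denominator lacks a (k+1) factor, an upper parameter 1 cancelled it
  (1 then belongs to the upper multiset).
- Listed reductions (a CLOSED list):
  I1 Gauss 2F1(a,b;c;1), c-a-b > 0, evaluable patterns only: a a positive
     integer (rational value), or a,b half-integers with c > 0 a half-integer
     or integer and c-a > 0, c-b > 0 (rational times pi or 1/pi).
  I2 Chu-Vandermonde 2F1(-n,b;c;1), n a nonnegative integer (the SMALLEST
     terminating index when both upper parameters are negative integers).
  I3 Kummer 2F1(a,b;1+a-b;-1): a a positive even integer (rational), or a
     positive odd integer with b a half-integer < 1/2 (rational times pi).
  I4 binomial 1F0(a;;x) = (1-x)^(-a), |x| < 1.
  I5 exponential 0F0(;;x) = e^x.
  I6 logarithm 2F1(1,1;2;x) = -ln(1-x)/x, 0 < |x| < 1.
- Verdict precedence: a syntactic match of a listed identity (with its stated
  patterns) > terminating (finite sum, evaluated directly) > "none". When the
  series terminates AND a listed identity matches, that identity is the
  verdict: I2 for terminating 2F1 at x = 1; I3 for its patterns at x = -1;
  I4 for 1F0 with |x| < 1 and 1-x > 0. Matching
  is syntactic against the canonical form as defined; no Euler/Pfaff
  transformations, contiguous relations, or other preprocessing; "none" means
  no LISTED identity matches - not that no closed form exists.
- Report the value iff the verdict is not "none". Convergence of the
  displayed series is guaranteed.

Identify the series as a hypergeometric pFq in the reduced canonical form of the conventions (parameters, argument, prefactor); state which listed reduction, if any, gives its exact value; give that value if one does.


Classification (C = \frac{1}{6}): 2F1 with upper {-\frac{5}{4}, -\frac{3}{5}}, lower {-\frac{17}{40}}, argument x = \frac{1}{2}. Verdict: none - this 2F1 at x = \frac{1}{2} matches no listed pattern, and upper {-\frac{5}{4}, -\frac{3}{5}} holds no stopper.

Key observation: t_0 being \frac{1}{6}, the running product (prefactor 1/6) telescopes to a rising factorial.
Ratio: r(k) = \frac{1}{2} * (k-\frac{5}{4}) (k-\frac{3}{5}) / [(k-\frac{17}{40}) (k+1)] - poly over poly, x = \frac{1}{2} from leading terms; C = \frac{1}{6} at k = 0.


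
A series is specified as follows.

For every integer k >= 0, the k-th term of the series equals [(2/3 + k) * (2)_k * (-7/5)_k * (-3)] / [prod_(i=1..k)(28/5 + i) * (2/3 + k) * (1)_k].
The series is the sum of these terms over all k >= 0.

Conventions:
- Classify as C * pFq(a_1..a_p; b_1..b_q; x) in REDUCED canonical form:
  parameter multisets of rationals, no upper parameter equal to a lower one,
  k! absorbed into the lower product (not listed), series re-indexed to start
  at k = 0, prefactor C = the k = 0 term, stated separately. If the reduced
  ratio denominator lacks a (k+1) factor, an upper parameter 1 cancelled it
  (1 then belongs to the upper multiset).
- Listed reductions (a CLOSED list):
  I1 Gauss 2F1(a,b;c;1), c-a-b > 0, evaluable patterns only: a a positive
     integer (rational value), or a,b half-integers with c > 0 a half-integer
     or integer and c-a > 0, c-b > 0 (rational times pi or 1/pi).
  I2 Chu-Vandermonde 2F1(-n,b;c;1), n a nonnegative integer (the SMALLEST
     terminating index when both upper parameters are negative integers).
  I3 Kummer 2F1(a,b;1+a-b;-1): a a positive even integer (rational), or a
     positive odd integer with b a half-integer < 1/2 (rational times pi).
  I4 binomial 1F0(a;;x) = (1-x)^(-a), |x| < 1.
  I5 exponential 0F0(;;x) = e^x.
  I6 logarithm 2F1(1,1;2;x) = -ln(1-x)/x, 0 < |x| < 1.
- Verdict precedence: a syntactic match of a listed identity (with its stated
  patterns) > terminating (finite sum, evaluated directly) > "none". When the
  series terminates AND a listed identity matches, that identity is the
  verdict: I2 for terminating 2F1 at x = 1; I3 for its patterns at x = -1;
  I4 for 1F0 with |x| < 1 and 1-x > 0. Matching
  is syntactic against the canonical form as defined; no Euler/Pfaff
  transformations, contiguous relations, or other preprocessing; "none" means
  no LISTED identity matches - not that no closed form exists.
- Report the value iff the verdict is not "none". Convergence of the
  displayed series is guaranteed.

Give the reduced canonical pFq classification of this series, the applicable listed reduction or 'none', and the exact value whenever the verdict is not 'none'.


With C = -3: the canonical form is 2F1(-7/5, 2; 33/5; 1). Verdict (x = 1): Gauss's theorem (I1) applies (x = 1: the Gamma ratio telescopes since c-a-b = 6 > 0 and a = 2 in Z>0). Its exact value is -46/25.

Key step: t_0 being -3, (1)_k (prefactor -3) is k! itself.
Consecutive-term ratio: r(k) = 1 * (k-7/5) (k+2) / [(k+33/5) (k+1)] ; factor over Q: parameters, x = 1, and C = -3.


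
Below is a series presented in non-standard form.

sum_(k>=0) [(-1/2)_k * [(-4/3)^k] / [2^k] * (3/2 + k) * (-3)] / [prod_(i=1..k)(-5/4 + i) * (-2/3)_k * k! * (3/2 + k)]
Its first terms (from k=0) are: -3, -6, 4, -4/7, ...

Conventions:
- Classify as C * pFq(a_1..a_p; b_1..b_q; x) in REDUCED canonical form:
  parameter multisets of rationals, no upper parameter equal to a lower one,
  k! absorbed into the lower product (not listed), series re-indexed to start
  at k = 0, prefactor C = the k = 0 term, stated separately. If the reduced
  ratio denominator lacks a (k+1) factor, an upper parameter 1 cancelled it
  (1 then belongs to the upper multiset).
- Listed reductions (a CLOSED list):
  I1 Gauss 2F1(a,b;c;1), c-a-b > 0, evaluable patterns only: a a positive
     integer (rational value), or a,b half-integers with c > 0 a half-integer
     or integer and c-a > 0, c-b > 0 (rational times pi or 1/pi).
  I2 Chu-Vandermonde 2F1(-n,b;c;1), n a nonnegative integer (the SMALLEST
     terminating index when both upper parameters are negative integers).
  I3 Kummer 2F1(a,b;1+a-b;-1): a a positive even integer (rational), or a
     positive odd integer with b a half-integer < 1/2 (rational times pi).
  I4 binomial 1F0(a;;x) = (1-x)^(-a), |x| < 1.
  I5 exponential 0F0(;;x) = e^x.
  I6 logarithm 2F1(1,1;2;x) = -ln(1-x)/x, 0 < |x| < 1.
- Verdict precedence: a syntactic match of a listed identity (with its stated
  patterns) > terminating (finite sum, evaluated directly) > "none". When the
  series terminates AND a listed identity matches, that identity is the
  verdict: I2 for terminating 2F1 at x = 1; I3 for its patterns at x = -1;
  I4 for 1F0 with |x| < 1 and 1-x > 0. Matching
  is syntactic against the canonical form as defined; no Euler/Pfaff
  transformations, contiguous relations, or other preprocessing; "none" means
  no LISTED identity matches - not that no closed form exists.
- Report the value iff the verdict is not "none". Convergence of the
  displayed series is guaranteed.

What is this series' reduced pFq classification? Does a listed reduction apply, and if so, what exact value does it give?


Canonical form: C = -3 times 1F2 with upper {-1/2}, lower {-2/3, -1/4}, x = -2/3. Verdict: none. A 1F2 with upper {-1/2} fits none of I1-I6 at x = -2/3; the sum runs forever.

Key observation: with t_0 = -3, the two k-th powers (prefactor -3) combine into one argument.
Consecutive-term ratio: r(k) = (-2/3) * (k-1/2) / [(k-2/3) (k-1/4) (k+1)] - rational; roots negated = parameters, x = (-2/3), C = -3.


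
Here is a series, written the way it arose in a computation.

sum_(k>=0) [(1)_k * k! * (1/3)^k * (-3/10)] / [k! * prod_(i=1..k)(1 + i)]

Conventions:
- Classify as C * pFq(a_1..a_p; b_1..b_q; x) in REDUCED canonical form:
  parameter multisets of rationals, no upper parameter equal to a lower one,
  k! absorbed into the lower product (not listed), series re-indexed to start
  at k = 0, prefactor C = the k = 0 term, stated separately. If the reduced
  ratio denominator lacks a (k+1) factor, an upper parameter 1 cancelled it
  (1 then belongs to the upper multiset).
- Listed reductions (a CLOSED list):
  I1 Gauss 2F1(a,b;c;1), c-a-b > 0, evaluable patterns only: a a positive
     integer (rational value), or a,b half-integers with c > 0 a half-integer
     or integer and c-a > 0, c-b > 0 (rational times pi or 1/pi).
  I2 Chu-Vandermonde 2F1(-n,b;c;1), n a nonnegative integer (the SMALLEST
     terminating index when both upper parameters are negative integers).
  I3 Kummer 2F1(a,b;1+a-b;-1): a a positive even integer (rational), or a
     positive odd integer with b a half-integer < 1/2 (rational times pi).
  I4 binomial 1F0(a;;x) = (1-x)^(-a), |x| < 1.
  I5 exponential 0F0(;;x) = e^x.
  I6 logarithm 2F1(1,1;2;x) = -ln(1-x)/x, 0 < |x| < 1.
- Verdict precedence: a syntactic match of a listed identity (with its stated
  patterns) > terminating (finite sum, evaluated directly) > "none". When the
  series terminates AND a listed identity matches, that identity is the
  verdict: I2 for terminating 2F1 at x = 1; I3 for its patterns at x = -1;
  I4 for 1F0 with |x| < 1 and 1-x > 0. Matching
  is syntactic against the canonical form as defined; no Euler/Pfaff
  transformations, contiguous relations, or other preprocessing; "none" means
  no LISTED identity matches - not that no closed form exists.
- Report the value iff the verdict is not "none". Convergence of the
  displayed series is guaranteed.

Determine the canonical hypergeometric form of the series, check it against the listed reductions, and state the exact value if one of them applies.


x = 1/3 here; the reduced form reads 2F1, upper {1, 1}, lower {2}, C = -3/10. Verdict: the I6 logarithm reduction fires (the logarithm: parameters (1,1;2), x = 1/3). Its exact value is (9/10) * ln(2/3).

The tell: from the first term -3/10: the lower running product (C = -3/10) is a rising factorial.
Consecutive-term ratio: r(k) = (1/3) * (k+1) (k+1) / [(k+2) (k+1)] - rational in k. x = (1/3); t_0 = -3/10; negate the roots.


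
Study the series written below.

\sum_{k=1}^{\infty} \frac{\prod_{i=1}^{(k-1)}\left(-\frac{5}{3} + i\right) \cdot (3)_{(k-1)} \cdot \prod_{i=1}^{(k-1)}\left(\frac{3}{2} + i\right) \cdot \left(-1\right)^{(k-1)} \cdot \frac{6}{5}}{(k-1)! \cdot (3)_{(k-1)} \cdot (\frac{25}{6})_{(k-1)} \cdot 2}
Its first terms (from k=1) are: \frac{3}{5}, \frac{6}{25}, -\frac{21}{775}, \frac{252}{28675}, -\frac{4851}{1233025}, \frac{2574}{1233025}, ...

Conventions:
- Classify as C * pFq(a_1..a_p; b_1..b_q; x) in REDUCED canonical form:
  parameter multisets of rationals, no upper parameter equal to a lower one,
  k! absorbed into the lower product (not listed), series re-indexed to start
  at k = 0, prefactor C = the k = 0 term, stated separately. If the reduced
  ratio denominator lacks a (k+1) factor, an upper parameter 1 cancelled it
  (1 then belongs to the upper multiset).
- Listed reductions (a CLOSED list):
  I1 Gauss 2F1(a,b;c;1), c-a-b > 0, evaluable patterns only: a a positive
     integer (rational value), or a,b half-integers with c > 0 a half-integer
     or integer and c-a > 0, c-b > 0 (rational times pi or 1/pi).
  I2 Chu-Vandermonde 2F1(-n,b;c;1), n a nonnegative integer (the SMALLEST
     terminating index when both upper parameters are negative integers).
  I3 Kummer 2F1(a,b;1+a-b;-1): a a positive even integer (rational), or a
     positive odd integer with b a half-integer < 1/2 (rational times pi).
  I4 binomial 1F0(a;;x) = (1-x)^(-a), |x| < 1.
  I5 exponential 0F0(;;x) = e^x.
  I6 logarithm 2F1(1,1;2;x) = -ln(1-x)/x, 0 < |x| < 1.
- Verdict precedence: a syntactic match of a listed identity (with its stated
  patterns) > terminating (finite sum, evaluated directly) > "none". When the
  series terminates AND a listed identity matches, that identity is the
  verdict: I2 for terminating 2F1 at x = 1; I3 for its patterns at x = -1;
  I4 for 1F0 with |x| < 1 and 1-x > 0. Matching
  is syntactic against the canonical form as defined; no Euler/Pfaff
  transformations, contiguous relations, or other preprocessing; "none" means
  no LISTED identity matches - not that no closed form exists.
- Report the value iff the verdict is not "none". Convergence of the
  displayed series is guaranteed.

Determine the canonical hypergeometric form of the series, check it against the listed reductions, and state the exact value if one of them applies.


x = -1 here; the reduced form reads 2F1, upper {-\frac{2}{3}, \frac{5}{2}}, lower {\frac{25}{6}}, C = \frac{3}{5}. Verdict: none. A 2F1 with upper {-\frac{2}{3}, \frac{5}{2}} fits none of I1-I6 at x = -1; the sum runs forever.

Key step: t_0 being \frac{3}{5}, the parameter 3 appears in both the upper and lower lists and cancels.
Ratio: r(k) = -1 * (k-\frac{2}{3}) (k+\frac{5}{2}) / [(k+\frac{25}{6}) (k+1)] - rational; roots negated = parameters, x = -1, C = \frac{3}{5}.


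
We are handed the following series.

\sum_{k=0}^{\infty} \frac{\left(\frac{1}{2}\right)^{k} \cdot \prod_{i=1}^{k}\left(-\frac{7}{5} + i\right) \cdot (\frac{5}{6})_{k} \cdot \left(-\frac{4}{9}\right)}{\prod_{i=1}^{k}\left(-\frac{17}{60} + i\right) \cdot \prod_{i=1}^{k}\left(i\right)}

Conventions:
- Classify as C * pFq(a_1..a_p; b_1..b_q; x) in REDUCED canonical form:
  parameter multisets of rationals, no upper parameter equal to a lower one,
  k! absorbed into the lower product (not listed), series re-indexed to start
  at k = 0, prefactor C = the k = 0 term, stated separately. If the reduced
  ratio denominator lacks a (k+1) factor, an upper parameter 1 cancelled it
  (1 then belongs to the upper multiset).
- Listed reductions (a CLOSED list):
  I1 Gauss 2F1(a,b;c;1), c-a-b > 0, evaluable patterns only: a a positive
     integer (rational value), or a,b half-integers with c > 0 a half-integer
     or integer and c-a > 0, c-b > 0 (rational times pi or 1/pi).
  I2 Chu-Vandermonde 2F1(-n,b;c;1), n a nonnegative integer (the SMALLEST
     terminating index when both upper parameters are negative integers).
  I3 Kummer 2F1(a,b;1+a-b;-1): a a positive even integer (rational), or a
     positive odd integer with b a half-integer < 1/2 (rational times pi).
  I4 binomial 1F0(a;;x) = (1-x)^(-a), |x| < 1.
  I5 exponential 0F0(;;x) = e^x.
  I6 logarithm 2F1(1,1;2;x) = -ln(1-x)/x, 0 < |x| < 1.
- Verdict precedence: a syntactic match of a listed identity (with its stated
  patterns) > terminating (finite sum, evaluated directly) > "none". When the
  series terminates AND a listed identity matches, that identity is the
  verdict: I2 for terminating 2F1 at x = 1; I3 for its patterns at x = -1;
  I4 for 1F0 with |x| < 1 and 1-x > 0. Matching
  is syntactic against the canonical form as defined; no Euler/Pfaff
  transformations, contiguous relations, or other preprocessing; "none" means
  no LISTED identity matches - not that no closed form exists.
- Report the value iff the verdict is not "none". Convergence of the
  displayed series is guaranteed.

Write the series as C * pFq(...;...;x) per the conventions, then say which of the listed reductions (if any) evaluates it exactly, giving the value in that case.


The series (x = \frac{1}{2}) is 2F1: upper {-\frac{2}{5}, \frac{5}{6}}, lower {\frac{43}{60}}, prefactor -\frac{4}{9}. Verdict: none - at argument \frac{1}{2} the multisets {-\frac{2}{5}, \frac{5}{6}} ; {\frac{43}{60}} match no listed identity.

First insight: from the first term -\frac{4}{9}: the lower running product (C = -4/9, x = 1/2) is a rising factorial.
Term ratio: r(k) = \frac{1}{2} * (k-\frac{2}{5}) (k+\frac{5}{6}) / [(k+\frac{43}{60}) (k+1)] - rational; roots negated = parameters, x = \frac{1}{2}, C = -\frac{4}{9}.


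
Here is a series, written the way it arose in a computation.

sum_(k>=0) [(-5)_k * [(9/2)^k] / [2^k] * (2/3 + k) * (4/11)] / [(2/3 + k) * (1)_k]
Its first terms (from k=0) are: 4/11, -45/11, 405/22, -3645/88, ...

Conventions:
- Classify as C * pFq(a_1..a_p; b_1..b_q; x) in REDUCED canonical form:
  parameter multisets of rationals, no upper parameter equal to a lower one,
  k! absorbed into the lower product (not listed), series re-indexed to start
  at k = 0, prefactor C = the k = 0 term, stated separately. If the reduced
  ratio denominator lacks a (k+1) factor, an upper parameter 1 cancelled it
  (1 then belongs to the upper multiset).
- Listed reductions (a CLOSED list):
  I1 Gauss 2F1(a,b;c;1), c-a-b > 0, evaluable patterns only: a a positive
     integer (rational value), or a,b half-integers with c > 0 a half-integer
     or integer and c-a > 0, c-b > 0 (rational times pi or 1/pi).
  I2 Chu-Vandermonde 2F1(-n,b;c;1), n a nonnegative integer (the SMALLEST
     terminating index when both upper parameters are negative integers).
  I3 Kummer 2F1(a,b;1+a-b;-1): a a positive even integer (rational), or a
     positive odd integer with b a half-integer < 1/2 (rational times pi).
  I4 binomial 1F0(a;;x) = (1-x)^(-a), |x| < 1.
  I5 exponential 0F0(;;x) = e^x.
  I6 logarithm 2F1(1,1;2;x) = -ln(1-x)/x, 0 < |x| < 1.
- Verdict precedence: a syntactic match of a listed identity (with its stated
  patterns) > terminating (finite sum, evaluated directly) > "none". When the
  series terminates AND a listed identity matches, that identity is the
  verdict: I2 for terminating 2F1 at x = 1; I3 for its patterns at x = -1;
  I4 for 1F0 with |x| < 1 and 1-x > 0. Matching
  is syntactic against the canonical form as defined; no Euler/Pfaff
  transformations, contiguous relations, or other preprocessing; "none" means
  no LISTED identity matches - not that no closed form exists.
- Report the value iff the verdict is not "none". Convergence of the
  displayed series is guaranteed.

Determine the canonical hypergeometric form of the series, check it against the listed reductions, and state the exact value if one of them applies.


At argument 9/4: a 1F0 with upper {-5}, lower {-}, scaled by C = 4/11. Verdict: terminating - upper parameter -5 makes this a finite sum (last index 5), evaluated exactly. Value: -3125/2816.

Structural cue: from the first term 4/11: (1)_k (C = 4/11) is k! itself.
Consecutive-term ratio: r(k) = (9/4) * (k-5) / [(k+1)] - poly over poly, x = (9/4) from leading terms; C = 4/11 at k = 0.
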